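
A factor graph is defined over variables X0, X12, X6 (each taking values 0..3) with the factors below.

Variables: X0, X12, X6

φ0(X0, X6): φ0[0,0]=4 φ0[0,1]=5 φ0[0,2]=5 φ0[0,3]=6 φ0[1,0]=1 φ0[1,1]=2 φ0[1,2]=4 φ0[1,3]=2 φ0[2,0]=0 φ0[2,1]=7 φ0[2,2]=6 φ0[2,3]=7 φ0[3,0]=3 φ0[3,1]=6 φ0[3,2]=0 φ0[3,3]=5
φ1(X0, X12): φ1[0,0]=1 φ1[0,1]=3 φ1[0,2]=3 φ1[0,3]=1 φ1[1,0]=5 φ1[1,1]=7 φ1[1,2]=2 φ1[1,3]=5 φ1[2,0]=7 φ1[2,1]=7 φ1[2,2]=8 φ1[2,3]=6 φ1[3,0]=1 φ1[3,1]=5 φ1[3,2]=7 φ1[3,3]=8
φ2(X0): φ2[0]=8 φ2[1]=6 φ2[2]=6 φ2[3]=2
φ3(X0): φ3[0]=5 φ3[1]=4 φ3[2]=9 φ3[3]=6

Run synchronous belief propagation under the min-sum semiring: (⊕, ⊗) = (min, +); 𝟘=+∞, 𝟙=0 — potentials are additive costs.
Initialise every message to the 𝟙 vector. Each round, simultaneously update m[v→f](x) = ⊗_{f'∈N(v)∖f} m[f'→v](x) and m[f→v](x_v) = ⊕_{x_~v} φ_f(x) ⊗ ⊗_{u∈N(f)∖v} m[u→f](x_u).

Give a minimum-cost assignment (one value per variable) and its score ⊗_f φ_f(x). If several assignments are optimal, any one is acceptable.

init: all messages = 𝟙 over 4 values
r1 m[φ0→X0] = [4, 1, 0, 0]
r1 m[φ0→X6] = [0, 2, 0, 2]
r1 m[φ1→X0] = [1, 2, 6, 1]
r1 m[φ1→X12] = [1, 3, 2, 1]
r1 m[φ2→X0] = [8, 6, 6, 2]
r1 m[φ3→X0] = [5, 4, 9, 6]
r1 m[X0→φ0] = [0, 0, 0, 0]
r1 m[X0→φ1] = [0, 0, 0, 0]
r1 m[X0→φ2] = [0, 0, 0, 0]
r1 m[X0→φ3] = [0, 0, 0, 0]
r1 m[X12→φ1] = [0, 0, 0, 0]
r1 m[X6→φ0] = [0, 0, 0, 0]
r2 m[φ0→X0] = [4, 1, 0, 0]
r2 m[φ0→X6] = [0, 2, 0, 2]
r2 m[φ1→X0] = [1, 2, 6, 1]
r2 m[φ1→X12] = [1, 3, 2, 1]
r2 m[φ2→X0] = [8, 6, 6, 2]
r2 m[φ3→X0] = [5, 4, 9, 6]
r2 m[X0→φ0] = [14, 12, 21, 9]
r2 m[X0→φ1] = [17, 11, 15, 8]
r2 m[X0→φ2] = [10, 7, 15, 7]
r2 m[X0→φ3] = [13, 9, 12, 3]
r2 m[X12→φ1] = [0, 0, 0, 0]
r2 m[X6→φ0] = [0, 0, 0, 0]
r3 m[φ0→X0] = [4, 1, 0, 0]
r3 m[φ0→X6] = [12, 14, 9, 14]
r3 m[φ1→X0] = [1, 2, 6, 1]
r3 m[φ1→X12] = [9, 13, 13, 16]
r3 m[φ2→X0] = [8, 6, 6, 2]
r3 m[φ3→X0] = [5, 4, 9, 6]
r3 m[X0→φ0] = [14, 12, 21, 9]
r3 m[X0→φ1] = [17, 11, 15, 8]
r3 m[X0→φ2] = [10, 7, 15, 7]
r3 m[X0→φ3] = [13, 9, 12, 3]
r3 m[X12→φ1] = [0, 0, 0, 0]
r3 m[X6→φ0] = [0, 0, 0, 0]
r4 m[φ0→X0] = [4, 1, 0, 0]
r4 m[φ0→X6] = [12, 14, 9, 14]
r4 m[φ1→X0] = [1, 2, 6, 1]
r4 m[φ1→X12] = [9, 13, 13, 16]
r4 m[φ2→X0] = [8, 6, 6, 2]
r4 m[φ3→X0] = [5, 4, 9, 6]
r4 m[X0→φ0] = [14, 12, 21, 9]
r4 m[X0→φ1] = [17, 11, 15, 8]
r4 m[X0→φ2] = [10, 7, 15, 7]
r4 m[X0→φ3] = [13, 9, 12, 3]
r4 m[X12→φ1] = [0, 0, 0, 0]
r4 m[X6→φ0] = [0, 0, 0, 0]
fixed point reached at round 4
traceback from X0: (X0=3, X12=0, X6=2), score=9

assignment: (X0=3, X12=0, X6=2); score = 9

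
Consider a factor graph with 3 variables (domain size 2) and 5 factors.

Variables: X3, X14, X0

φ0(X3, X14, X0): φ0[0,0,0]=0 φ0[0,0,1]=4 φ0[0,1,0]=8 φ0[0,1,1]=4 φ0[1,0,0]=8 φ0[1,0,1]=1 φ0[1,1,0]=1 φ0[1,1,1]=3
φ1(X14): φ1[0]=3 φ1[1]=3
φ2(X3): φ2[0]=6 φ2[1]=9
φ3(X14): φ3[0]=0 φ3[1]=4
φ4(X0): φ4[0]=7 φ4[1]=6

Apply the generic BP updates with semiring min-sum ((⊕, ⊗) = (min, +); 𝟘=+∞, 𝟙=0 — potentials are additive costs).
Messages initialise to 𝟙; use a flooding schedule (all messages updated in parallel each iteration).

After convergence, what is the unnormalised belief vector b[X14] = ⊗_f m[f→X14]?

b[X14] = [16, 23]

init: all messages = 𝟙 over 2 values
r1 m[φ0→X3] = [0, 1]
r1 m[φ0→X14] = [0, 1]
r1 m[φ0→X0] = [0, 1]
r1 m[φ1→X14] = [3, 3]
r1 m[φ2→X3] = [6, 9]
r1 m[φ3→X14] = [0, 4]
r1 m[φ4→X0] = [7, 6]
r1 m[X3→φ0] = [0, 0]
r1 m[X3→φ2] = [0, 0]
r1 m[X14→φ0] = [0, 0]
r1 m[X14→φ1] = [0, 0]
r1 m[X14→φ3] = [0, 0]
r1 m[X0→φ0] = [0, 0]
r1 m[X0→φ4] = [0, 0]
r2 m[φ0→X3] = [0, 1]
r2 m[φ0→X14] = [0, 1]
r2 m[φ0→X0] = [0, 1]
r2 m[φ1→X14] = [3, 3]
r2 m[φ2→X3] = [6, 9]
r2 m[φ3→X14] = [0, 4]
r2 m[φ4→X0] = [7, 6]
r2 m[X3→φ0] = [6, 9]
r2 m[X3→φ2] = [0, 1]
r2 m[X14→φ0] = [3, 7]
r2 m[X14→φ1] = [0, 5]
r2 m[X14→φ3] = [3, 4]
r2 m[X0→φ0] = [7, 6]
r2 m[X0→φ4] = [0, 1]
r3 m[φ0→X3] = [10, 10]
r3 m[φ0→X14] = [13, 16]
r3 m[φ0→X0] = [9, 13]
r3 m[φ1→X14] = [3, 3]
r3 m[φ2→X3] = [6, 9]
r3 m[φ3→X14] = [0, 4]
r3 m[φ4→X0] = [7, 6]
r3 m[X3→φ0] = [6, 9]
r3 m[X3→φ2] = [0, 1]
r3 m[X14→φ0] = [3, 7]
r3 m[X14→φ1] = [0, 5]
r3 m[X14→φ3] = [3, 4]
r3 m[X0→φ0] = [7, 6]
r3 m[X0→φ4] = [0, 1]
r4 m[φ0→X3] = [10, 10]
r4 m[φ0→X14] = [13, 16]
r4 m[φ0→X0] = [9, 13]
r4 m[φ1→X14] = [3, 3]
r4 m[φ2→X3] = [6, 9]
r4 m[φ3→X14] = [0, 4]
r4 m[φ4→X0] = [7, 6]
r4 m[X3→φ0] = [6, 9]
r4 m[X3→φ2] = [10, 10]
r4 m[X14→φ0] = [3, 7]
r4 m[X14→φ1] = [13, 20]
r4 m[X14→φ3] = [16, 19]
r4 m[X0→φ0] = [7, 6]
r4 m[X0→φ4] = [9, 13]
r5 m[φ0→X3] = [10, 10]
r5 m[φ0→X14] = [13, 16]
r5 m[φ0→X0] = [9, 13]
r5 m[φ1→X14] = [3, 3]
r5 m[φ2→X3] = [6, 9]
r5 m[φ3→X14] = [0, 4]
r5 m[φ4→X0] = [7, 6]
r5 m[X3→φ0] = [6, 9]
r5 m[X3→φ2] = [10, 10]
r5 m[X14→φ0] = [3, 7]
r5 m[X14→φ1] = [13, 20]
r5 m[X14→φ3] = [16, 19]
r5 m[X0→φ0] = [7, 6]
r5 m[X0→φ4] = [9, 13]
fixed point reached at round 5
b[X14] = ⊗ incoming = [16, 23]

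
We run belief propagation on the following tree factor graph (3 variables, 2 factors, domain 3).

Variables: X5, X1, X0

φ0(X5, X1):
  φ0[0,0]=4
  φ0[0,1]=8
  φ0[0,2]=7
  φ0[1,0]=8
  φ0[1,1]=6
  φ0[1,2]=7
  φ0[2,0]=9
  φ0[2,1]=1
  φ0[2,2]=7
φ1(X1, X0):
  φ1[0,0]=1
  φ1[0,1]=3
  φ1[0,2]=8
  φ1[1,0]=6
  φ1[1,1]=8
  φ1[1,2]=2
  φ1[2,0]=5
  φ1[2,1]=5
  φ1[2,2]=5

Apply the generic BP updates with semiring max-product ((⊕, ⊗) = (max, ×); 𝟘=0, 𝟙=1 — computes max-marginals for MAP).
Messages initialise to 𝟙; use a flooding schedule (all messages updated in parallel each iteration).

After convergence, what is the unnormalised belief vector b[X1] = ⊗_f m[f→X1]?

init: all messages = 𝟙 over 3 values
r1 m[φ0→X5] = [8, 8, 9]
r1 m[φ0→X1] = [9, 8, 7]
r1 m[φ1→X1] = [8, 8, 5]
r1 m[φ1→X0] = [6, 8, 8]
r1 m[X5→φ0] = [1, 1, 1]
r1 m[X1→φ0] = [1, 1, 1]
r1 m[X1→φ1] = [1, 1, 1]
r1 m[X0→φ1] = [1, 1, 1]
r2 m[φ0→X5] = [8, 8, 9]
r2 m[φ0→X1] = [9, 8, 7]
r2 m[φ1→X1] = [8, 8, 5]
r2 m[φ1→X0] = [6, 8, 8]
r2 m[X5→φ0] = [1, 1, 1]
r2 m[X1→φ0] = [8, 8, 5]
r2 m[X1→φ1] = [9, 8, 7]
r2 m[X0→φ1] = [1, 1, 1]
r3 m[φ0→X5] = [64, 64, 72]
r3 m[φ0→X1] = [9, 8, 7]
r3 m[φ1→X1] = [8, 8, 5]
r3 m[φ1→X0] = [48, 64, 72]
r3 m[X5→φ0] = [1, 1, 1]
r3 m[X1→φ0] = [8, 8, 5]
r3 m[X1→φ1] = [9, 8, 7]
r3 m[X0→φ1] = [1, 1, 1]
r4 m[φ0→X5] = [64, 64, 72]
r4 m[φ0→X1] = [9, 8, 7]
r4 m[φ1→X1] = [8, 8, 5]
r4 m[φ1→X0] = [48, 64, 72]
r4 m[X5→φ0] = [1, 1, 1]
r4 m[X1→φ0] = [8, 8, 5]
r4 m[X1→φ1] = [9, 8, 7]
r4 m[X0→φ1] = [1, 1, 1]
fixed point reached at round 4
b[X1] = ⊗ incoming = [72, 64, 35]

b[X1] = [72, 64, 35]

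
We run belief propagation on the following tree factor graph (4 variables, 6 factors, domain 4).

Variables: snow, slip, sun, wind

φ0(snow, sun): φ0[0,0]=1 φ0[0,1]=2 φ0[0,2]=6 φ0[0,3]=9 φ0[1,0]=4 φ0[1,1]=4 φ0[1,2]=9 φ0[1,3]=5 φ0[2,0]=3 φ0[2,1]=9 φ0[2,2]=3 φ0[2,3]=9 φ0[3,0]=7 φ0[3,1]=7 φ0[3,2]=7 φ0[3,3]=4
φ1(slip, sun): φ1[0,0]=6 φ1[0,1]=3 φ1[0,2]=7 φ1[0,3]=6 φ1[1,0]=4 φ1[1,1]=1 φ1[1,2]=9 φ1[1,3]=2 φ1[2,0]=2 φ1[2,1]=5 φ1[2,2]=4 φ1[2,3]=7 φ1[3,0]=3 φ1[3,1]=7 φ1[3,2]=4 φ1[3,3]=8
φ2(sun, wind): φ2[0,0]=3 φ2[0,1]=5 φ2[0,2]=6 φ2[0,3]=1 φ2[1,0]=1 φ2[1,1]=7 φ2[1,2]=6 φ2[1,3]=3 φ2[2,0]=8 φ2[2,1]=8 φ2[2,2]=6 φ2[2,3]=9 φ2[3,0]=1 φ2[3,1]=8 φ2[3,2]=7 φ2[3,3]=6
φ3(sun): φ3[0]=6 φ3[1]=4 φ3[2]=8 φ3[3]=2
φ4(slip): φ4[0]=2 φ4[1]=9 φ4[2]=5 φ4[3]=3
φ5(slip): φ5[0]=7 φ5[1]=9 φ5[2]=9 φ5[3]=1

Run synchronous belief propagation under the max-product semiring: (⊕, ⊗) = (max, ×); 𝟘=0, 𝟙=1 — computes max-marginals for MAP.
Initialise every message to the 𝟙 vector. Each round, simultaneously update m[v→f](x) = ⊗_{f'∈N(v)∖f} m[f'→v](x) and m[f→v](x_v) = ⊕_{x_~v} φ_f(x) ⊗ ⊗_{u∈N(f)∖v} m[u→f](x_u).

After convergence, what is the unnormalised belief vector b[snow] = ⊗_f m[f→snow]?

init: all messages = 𝟙 over 4 values
r1 m[φ0→snow] = [9, 9, 9, 7]
r1 m[φ0→sun] = [7, 9, 9, 9]
r1 m[φ1→slip] = [7, 9, 7, 8]
r1 m[φ1→sun] = [6, 7, 9, 8]
r1 m[φ2→sun] = [6, 7, 9, 8]
r1 m[φ2→wind] = [8, 8, 7, 9]
r1 m[φ3→sun] = [6, 4, 8, 2]
r1 m[φ4→slip] = [2, 9, 5, 3]
r1 m[φ5→slip] = [7, 9, 9, 1]
r1 m[snow→φ0] = [1, 1, 1, 1]
r1 m[slip→φ1] = [1, 1, 1, 1]
r1 m[slip→φ4] = [1, 1, 1, 1]
r1 m[slip→φ5] = [1, 1, 1, 1]
r1 m[sun→φ0] = [1, 1, 1, 1]
r1 m[sun→φ1] = [1, 1, 1, 1]
r1 m[sun→φ2] = [1, 1, 1, 1]
r1 m[sun→φ3] = [1, 1, 1, 1]
r1 m[wind→φ2] = [1, 1, 1, 1]
r2 m[φ0→snow] = [9, 9, 9, 7]
r2 m[φ0→sun] = [7, 9, 9, 9]
r2 m[φ1→slip] = [7, 9, 7, 8]
r2 m[φ1→sun] = [6, 7, 9, 8]
r2 m[φ2→sun] = [6, 7, 9, 8]
r2 m[φ2→wind] = [8, 8, 7, 9]
r2 m[φ3→sun] = [6, 4, 8, 2]
r2 m[φ4→slip] = [2, 9, 5, 3]
r2 m[φ5→slip] = [7, 9, 9, 1]
r2 m[snow→φ0] = [1, 1, 1, 1]
r2 m[slip→φ1] = [14, 81, 45, 3]
r2 m[slip→φ4] = [49, 81, 63, 8]
r2 m[slip→φ5] = [14, 81, 35, 24]
r2 m[sun→φ0] = [216, 196, 648, 128]
r2 m[sun→φ1] = [252, 252, 648, 144]
r2 m[sun→φ2] = [252, 252, 648, 144]
r2 m[sun→φ3] = [252, 441, 729, 576]
r2 m[wind→φ2] = [1, 1, 1, 1]
r3 m[φ0→snow] = [3888, 5832, 1944, 4536]
r3 m[φ0→sun] = [7, 9, 9, 9]
r3 m[φ1→slip] = [4536, 5832, 2592, 2592]
r3 m[φ1→sun] = [324, 225, 729, 315]
r3 m[φ2→sun] = [6, 7, 9, 8]
r3 m[φ2→wind] = [5184, 5184, 3888, 5832]
r3 m[φ3→sun] = [6, 4, 8, 2]
r3 m[φ4→slip] = [2, 9, 5, 3]
r3 m[φ5→slip] = [7, 9, 9, 1]
r3 m[snow→φ0] = [1, 1, 1, 1]
r3 m[slip→φ1] = [14, 81, 45, 3]
r3 m[slip→φ4] = [49, 81, 63, 8]
r3 m[slip→φ5] = [14, 81, 35, 24]
r3 m[sun→φ0] = [216, 196, 648, 128]
r3 m[sun→φ1] = [252, 252, 648, 144]
r3 m[sun→φ2] = [252, 252, 648, 144]
r3 m[sun→φ3] = [252, 441, 729, 576]
r3 m[wind→φ2] = [1, 1, 1, 1]
r4 m[φ0→snow] = [3888, 5832, 1944, 4536]
r4 m[φ0→sun] = [7, 9, 9, 9]
r4 m[φ1→slip] = [4536, 5832, 2592, 2592]
r4 m[φ1→sun] = [324, 225, 729, 315]
r4 m[φ2→sun] = [6, 7, 9, 8]
r4 m[φ2→wind] = [5184, 5184, 3888, 5832]
r4 m[φ3→sun] = [6, 4, 8, 2]
r4 m[φ4→slip] = [2, 9, 5, 3]
r4 m[φ5→slip] = [7, 9, 9, 1]
r4 m[snow→φ0] = [1, 1, 1, 1]
r4 m[slip→φ1] = [14, 81, 45, 3]
r4 m[slip→φ4] = [31752, 52488, 23328, 2592]
r4 m[slip→φ5] = [9072, 52488, 12960, 7776]
r4 m[sun→φ0] = [11664, 6300, 52488, 5040]
r4 m[sun→φ1] = [252, 252, 648, 144]
r4 m[sun→φ2] = [13608, 8100, 52488, 5670]
r4 m[sun→φ3] = [13608, 14175, 59049, 22680]
r4 m[wind→φ2] = [1, 1, 1, 1]
r5 m[φ0→snow] = [314928, 472392, 157464, 367416]
r5 m[φ0→sun] = [7, 9, 9, 9]
r5 m[φ1→slip] = [4536, 5832, 2592, 2592]
r5 m[φ1→sun] = [324, 225, 729, 315]
r5 m[φ2→sun] = [6, 7, 9, 8]
r5 m[φ2→wind] = [419904, 419904, 314928, 472392]
r5 m[φ3→sun] = [6, 4, 8, 2]
r5 m[φ4→slip] = [2, 9, 5, 3]
r5 m[φ5→slip] = [7, 9, 9, 1]
r5 m[snow→φ0] = [1, 1, 1, 1]
r5 m[slip→φ1] = [14, 81, 45, 3]
r5 m[slip→φ4] = [31752, 52488, 23328, 2592]
r5 m[slip→φ5] = [9072, 52488, 12960, 7776]
r5 m[sun→φ0] = [11664, 6300, 52488, 5040]
r5 m[sun→φ1] = [252, 252, 648, 144]
r5 m[sun→φ2] = [13608, 8100, 52488, 5670]
r5 m[sun→φ3] = [13608, 14175, 59049, 22680]
r5 m[wind→φ2] = [1, 1, 1, 1]
r6 m[φ0→snow] = [314928, 472392, 157464, 367416]
r6 m[φ0→sun] = [7, 9, 9, 9]
r6 m[φ1→slip] = [4536, 5832, 2592, 2592]
r6 m[φ1→sun] = [324, 225, 729, 315]
r6 m[φ2→sun] = [6, 7, 9, 8]
r6 m[φ2→wind] = [419904, 419904, 314928, 472392]
r6 m[φ3→sun] = [6, 4, 8, 2]
r6 m[φ4→slip] = [2, 9, 5, 3]
r6 m[φ5→slip] = [7, 9, 9, 1]
r6 m[snow→φ0] = [1, 1, 1, 1]
r6 m[slip→φ1] = [14, 81, 45, 3]
r6 m[slip→φ4] = [31752, 52488, 23328, 2592]
r6 m[slip→φ5] = [9072, 52488, 12960, 7776]
r6 m[sun→φ0] = [11664, 6300, 52488, 5040]
r6 m[sun→φ1] = [252, 252, 648, 144]
r6 m[sun→φ2] = [13608, 8100, 52488, 5670]
r6 m[sun→φ3] = [13608, 14175, 59049, 22680]
r6 m[wind→φ2] = [1, 1, 1, 1]
fixed point reached at round 6
b[snow] = ⊗ incoming = [314928, 472392, 157464, 367416]

b[snow] = [314928, 472392, 157464, 367416]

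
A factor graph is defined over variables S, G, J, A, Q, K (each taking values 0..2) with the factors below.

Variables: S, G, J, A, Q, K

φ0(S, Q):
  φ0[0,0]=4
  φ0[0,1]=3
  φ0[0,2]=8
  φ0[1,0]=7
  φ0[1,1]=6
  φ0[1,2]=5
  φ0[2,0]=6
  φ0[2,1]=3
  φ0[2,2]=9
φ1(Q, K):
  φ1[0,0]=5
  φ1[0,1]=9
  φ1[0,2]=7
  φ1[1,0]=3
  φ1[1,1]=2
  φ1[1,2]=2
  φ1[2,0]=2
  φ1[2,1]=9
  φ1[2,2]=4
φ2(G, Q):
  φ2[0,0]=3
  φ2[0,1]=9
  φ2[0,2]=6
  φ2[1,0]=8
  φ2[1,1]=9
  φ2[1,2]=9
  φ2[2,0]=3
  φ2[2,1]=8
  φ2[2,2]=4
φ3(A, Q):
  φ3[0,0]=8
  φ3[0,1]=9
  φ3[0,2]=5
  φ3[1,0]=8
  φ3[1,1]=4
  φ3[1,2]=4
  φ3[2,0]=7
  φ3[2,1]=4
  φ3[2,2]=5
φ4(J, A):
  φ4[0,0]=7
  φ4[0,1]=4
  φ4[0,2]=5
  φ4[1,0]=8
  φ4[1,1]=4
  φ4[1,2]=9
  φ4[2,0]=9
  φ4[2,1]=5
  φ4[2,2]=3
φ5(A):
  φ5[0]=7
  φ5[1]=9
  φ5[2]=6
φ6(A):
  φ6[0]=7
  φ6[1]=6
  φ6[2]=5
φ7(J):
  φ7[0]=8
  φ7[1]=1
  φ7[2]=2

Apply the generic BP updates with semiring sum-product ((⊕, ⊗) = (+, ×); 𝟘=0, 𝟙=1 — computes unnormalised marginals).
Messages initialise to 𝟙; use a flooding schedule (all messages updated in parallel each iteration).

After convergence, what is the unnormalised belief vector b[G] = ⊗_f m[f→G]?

b[G] = [183705354, 335063904, 154016562]

init: all messages = 𝟙 over 3 values
r1 m[φ0→S] = [15, 18, 18]
r1 m[φ0→Q] = [17, 12, 22]
r1 m[φ1→Q] = [21, 7, 15]
r1 m[φ1→K] = [10, 20, 13]
r1 m[φ2→G] = [18, 26, 15]
r1 m[φ2→Q] = [14, 26, 19]
r1 m[φ3→A] = [22, 16, 16]
r1 m[φ3→Q] = [23, 17, 14]
r1 m[φ4→J] = [16, 21, 17]
r1 m[φ4→A] = [24, 13, 17]
r1 m[φ5→A] = [7, 9, 6]
r1 m[φ6→A] = [7, 6, 5]
r1 m[φ7→J] = [8, 1, 2]
r1 m[S→φ0] = [1, 1, 1]
r1 m[G→φ2] = [1, 1, 1]
r1 m[J→φ4] = [1, 1, 1]
r1 m[J→φ7] = [1, 1, 1]
r1 m[A→φ3] = [1, 1, 1]
r1 m[A→φ4] = [1, 1, 1]
r1 m[A→φ5] = [1, 1, 1]
r1 m[A→φ6] = [1, 1, 1]
r1 m[Q→φ0] = [1, 1, 1]
r1 m[Q→φ1] = [1, 1, 1]
r1 m[Q→φ2] = [1, 1, 1]
r1 m[Q→φ3] = [1, 1, 1]
r1 m[K→φ1] = [1, 1, 1]
r2 m[φ0→S] = [15, 18, 18]
r2 m[φ0→Q] = [17, 12, 22]
r2 m[φ1→Q] = [21, 7, 15]
r2 m[φ1→K] = [10, 20, 13]
r2 m[φ2→G] = [18, 26, 15]
r2 m[φ2→Q] = [14, 26, 19]
r2 m[φ3→A] = [22, 16, 16]
r2 m[φ3→Q] = [23, 17, 14]
r2 m[φ4→J] = [16, 21, 17]
r2 m[φ4→A] = [24, 13, 17]
r2 m[φ5→A] = [7, 9, 6]
r2 m[φ6→A] = [7, 6, 5]
r2 m[φ7→J] = [8, 1, 2]
r2 m[S→φ0] = [1, 1, 1]
r2 m[G→φ2] = [1, 1, 1]
r2 m[J→φ4] = [8, 1, 2]
r2 m[J→φ7] = [16, 21, 17]
r2 m[A→φ3] = [1176, 702, 510]
r2 m[A→φ4] = [1078, 864, 480]
r2 m[A→φ5] = [3696, 1248, 1360]
r2 m[A→φ6] = [3696, 1872, 1632]
r2 m[Q→φ0] = [6762, 3094, 3990]
r2 m[Q→φ1] = [5474, 5304, 5852]
r2 m[Q→φ2] = [8211, 1428, 4620]
r2 m[Q→φ3] = [4998, 2184, 6270]
r2 m[K→φ1] = [1, 1, 1]
r3 m[φ0→S] = [68250, 85848, 85764]
r3 m[φ0→Q] = [17, 12, 22]
r3 m[φ1→Q] = [21, 7, 15]
r3 m[φ1→K] = [54986, 112542, 72334]
r3 m[φ2→G] = [65205, 120120, 54537]
r3 m[φ2→Q] = [14, 26, 19]
r3 m[φ3→A] = [90990, 73800, 75072]
r3 m[φ3→Q] = [18594, 15432, 11238]
r3 m[φ4→J] = [13402, 16400, 15462]
r3 m[φ4→A] = [82, 46, 55]
r3 m[φ5→A] = [7, 9, 6]
r3 m[φ6→A] = [7, 6, 5]
r3 m[φ7→J] = [8, 1, 2]
r3 m[S→φ0] = [1, 1, 1]
r3 m[G→φ2] = [1, 1, 1]
r3 m[J→φ4] = [8, 1, 2]
r3 m[J→φ7] = [16, 21, 17]
r3 m[A→φ3] = [1176, 702, 510]
r3 m[A→φ4] = [1078, 864, 480]
r3 m[A→φ5] = [3696, 1248, 1360]
r3 m[A→φ6] = [3696, 1872, 1632]
r3 m[Q→φ0] = [6762, 3094, 3990]
r3 m[Q→φ1] = [5474, 5304, 5852]
r3 m[Q→φ2] = [8211, 1428, 4620]
r3 m[Q→φ3] = [4998, 2184, 6270]
r3 m[K→φ1] = [1, 1, 1]
r4 m[φ0→S] = [68250, 85848, 85764]
r4 m[φ0→Q] = [17, 12, 22]
r4 m[φ1→Q] = [21, 7, 15]
r4 m[φ1→K] = [54986, 112542, 72334]
r4 m[φ2→G] = [65205, 120120, 54537]
r4 m[φ2→Q] = [14, 26, 19]
r4 m[φ3→A] = [90990, 73800, 75072]
r4 m[φ3→Q] = [18594, 15432, 11238]
r4 m[φ4→J] = [13402, 16400, 15462]
r4 m[φ4→A] = [82, 46, 55]
r4 m[φ5→A] = [7, 9, 6]
r4 m[φ6→A] = [7, 6, 5]
r4 m[φ7→J] = [8, 1, 2]
r4 m[S→φ0] = [1, 1, 1]
r4 m[G→φ2] = [1, 1, 1]
r4 m[J→φ4] = [8, 1, 2]
r4 m[J→φ7] = [13402, 16400, 15462]
r4 m[A→φ3] = [4018, 2484, 1650]
r4 m[A→φ4] = [4458510, 3985200, 2252160]
r4 m[A→φ5] = [52228260, 20368800, 20644800]
r4 m[A→φ6] = [52228260, 30553200, 24773760]
r4 m[Q→φ0] = [5466636, 2808624, 3202830]
r4 m[Q→φ1] = [4425372, 4814784, 4697484]
r4 m[Q→φ2] = [6638058, 1296288, 3708540]
r4 m[Q→φ3] = [4998, 2184, 6270]
r4 m[K→φ1] = [1, 1, 1]
r5 m[φ0→S] = [55915056, 71132346, 70051158]
r5 m[φ0→Q] = [17, 12, 22]
r5 m[φ1→Q] = [21, 7, 15]
r5 m[φ1→K] = [45966180, 91735272, 59397108]
r5 m[φ2→G] = [53832006, 98147916, 45118638]
r5 m[φ2→Q] = [14, 26, 19]
r5 m[φ3→A] = [90990, 73800, 75072]
r5 m[φ3→Q] = [63566, 52698, 38276]
r5 m[φ4→J] = [58411170, 71878320, 66809070]
r5 m[φ4→A] = [82, 46, 55]
r5 m[φ5→A] = [7, 9, 6]
r5 m[φ6→A] = [7, 6, 5]
r5 m[φ7→J] = [8, 1, 2]
r5 m[S→φ0] = [1, 1, 1]
r5 m[G→φ2] = [1, 1, 1]
r5 m[J→φ4] = [8, 1, 2]
r5 m[J→φ7] = [13402, 16400, 15462]
r5 m[A→φ3] = [4018, 2484, 1650]
r5 m[A→φ4] = [4458510, 3985200, 2252160]
r5 m[A→φ5] = [52228260, 20368800, 20644800]
r5 m[A→φ6] = [52228260, 30553200, 24773760]
r5 m[Q→φ0] = [5466636, 2808624, 3202830]
r5 m[Q→φ1] = [4425372, 4814784, 4697484]
r5 m[Q→φ2] = [6638058, 1296288, 3708540]
r5 m[Q→φ3] = [4998, 2184, 6270]
r5 m[K→φ1] = [1, 1, 1]
r6 m[φ0→S] = [55915056, 71132346, 70051158]
r6 m[φ0→Q] = [17, 12, 22]
r6 m[φ1→Q] = [21, 7, 15]
r6 m[φ1→K] = [45966180, 91735272, 59397108]
r6 m[φ2→G] = [53832006, 98147916, 45118638]
r6 m[φ2→Q] = [14, 26, 19]
r6 m[φ3→A] = [90990, 73800, 75072]
r6 m[φ3→Q] = [63566, 52698, 38276]
r6 m[φ4→J] = [58411170, 71878320, 66809070]
r6 m[φ4→A] = [82, 46, 55]
r6 m[φ5→A] = [7, 9, 6]
r6 m[φ6→A] = [7, 6, 5]
r6 m[φ7→J] = [8, 1, 2]
r6 m[S→φ0] = [1, 1, 1]
r6 m[G→φ2] = [1, 1, 1]
r6 m[J→φ4] = [8, 1, 2]
r6 m[J→φ7] = [58411170, 71878320, 66809070]
r6 m[A→φ3] = [4018, 2484, 1650]
r6 m[A→φ4] = [4458510, 3985200, 2252160]
r6 m[A→φ5] = [52228260, 20368800, 20644800]
r6 m[A→φ6] = [52228260, 30553200, 24773760]
r6 m[Q→φ0] = [18688404, 9591036, 10908660]
r6 m[Q→φ1] = [15128708, 16441776, 15999368]
r6 m[Q→φ2] = [22693062, 4426632, 12631080]
r6 m[Q→φ3] = [4998, 2184, 6270]
r6 m[K→φ1] = [1, 1, 1]
r7 m[φ0→S] = [190796004, 242908344, 239081472]
r7 m[φ0→Q] = [17, 12, 22]
r7 m[φ1→Q] = [21, 7, 15]
r7 m[φ1→K] = [156967604, 313036236, 202781980]
r7 m[φ2→G] = [183705354, 335063904, 154016562]
r7 m[φ2→Q] = [14, 26, 19]
r7 m[φ3→A] = [90990, 73800, 75072]
r7 m[φ3→Q] = [63566, 52698, 38276]
r7 m[φ4→J] = [58411170, 71878320, 66809070]
r7 m[φ4→A] = [82, 46, 55]
r7 m[φ5→A] = [7, 9, 6]
r7 m[φ6→A] = [7, 6, 5]
r7 m[φ7→J] = [8, 1, 2]
r7 m[S→φ0] = [1, 1, 1]
r7 m[G→φ2] = [1, 1, 1]
r7 m[J→φ4] = [8, 1, 2]
r7 m[J→φ7] = [58411170, 71878320, 66809070]
r7 m[A→φ3] = [4018, 2484, 1650]
r7 m[A→φ4] = [4458510, 3985200, 2252160]
r7 m[A→φ5] = [52228260, 20368800, 20644800]
r7 m[A→φ6] = [52228260, 30553200, 24773760]
r7 m[Q→φ0] = [18688404, 9591036, 10908660]
r7 m[Q→φ1] = [15128708, 16441776, 15999368]
r7 m[Q→φ2] = [22693062, 4426632, 12631080]
r7 m[Q→φ3] = [4998, 2184, 6270]
r7 m[K→φ1] = [1, 1, 1]
r8 m[φ0→S] = [190796004, 242908344, 239081472]
r8 m[φ0→Q] = [17, 12, 22]
r8 m[φ1→Q] = [21, 7, 15]
r8 m[φ1→K] = [156967604, 313036236, 202781980]
r8 m[φ2→G] = [183705354, 335063904, 154016562]
r8 m[φ2→Q] = [14, 26, 19]
r8 m[φ3→A] = [90990, 73800, 75072]
r8 m[φ3→Q] = [63566, 52698, 38276]
r8 m[φ4→J] = [58411170, 71878320, 66809070]
r8 m[φ4→A] = [82, 46, 55]
r8 m[φ5→A] = [7, 9, 6]
r8 m[φ6→A] = [7, 6, 5]
r8 m[φ7→J] = [8, 1, 2]
r8 m[S→φ0] = [1, 1, 1]
r8 m[G→φ2] = [1, 1, 1]
r8 m[J→φ4] = [8, 1, 2]
r8 m[J→φ7] = [58411170, 71878320, 66809070]
r8 m[A→φ3] = [4018, 2484, 1650]
r8 m[A→φ4] = [4458510, 3985200, 2252160]
r8 m[A→φ5] = [52228260, 20368800, 20644800]
r8 m[A→φ6] = [52228260, 30553200, 24773760]
r8 m[Q→φ0] = [18688404, 9591036, 10908660]
r8 m[Q→φ1] = [15128708, 16441776, 15999368]
r8 m[Q→φ2] = [22693062, 4426632, 12631080]
r8 m[Q→φ3] = [4998, 2184, 6270]
r8 m[K→φ1] = [1, 1, 1]
fixed point reached at round 8
b[G] = ⊗ incoming = [183705354, 335063904, 154016562]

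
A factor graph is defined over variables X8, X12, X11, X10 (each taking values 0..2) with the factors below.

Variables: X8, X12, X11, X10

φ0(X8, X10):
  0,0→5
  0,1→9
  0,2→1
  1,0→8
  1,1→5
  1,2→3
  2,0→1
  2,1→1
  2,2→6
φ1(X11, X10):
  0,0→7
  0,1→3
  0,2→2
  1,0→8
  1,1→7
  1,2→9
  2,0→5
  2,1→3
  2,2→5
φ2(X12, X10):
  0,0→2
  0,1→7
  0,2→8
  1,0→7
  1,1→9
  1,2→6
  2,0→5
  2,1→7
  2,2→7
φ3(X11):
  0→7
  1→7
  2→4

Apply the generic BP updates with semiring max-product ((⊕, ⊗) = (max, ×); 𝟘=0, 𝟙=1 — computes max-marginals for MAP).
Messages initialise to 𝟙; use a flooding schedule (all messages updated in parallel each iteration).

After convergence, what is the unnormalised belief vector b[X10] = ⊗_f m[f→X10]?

init: all messages = 𝟙 over 3 values
r1 m[φ0→X8] = [9, 8, 6]
r1 m[φ0→X10] = [8, 9, 6]
r1 m[φ1→X11] = [7, 9, 5]
r1 m[φ1→X10] = [8, 7, 9]
r1 m[φ2→X12] = [8, 9, 7]
r1 m[φ2→X10] = [7, 9, 8]
r1 m[φ3→X11] = [7, 7, 4]
r1 m[X8→φ0] = [1, 1, 1]
r1 m[X12→φ2] = [1, 1, 1]
r1 m[X11→φ1] = [1, 1, 1]
r1 m[X11→φ3] = [1, 1, 1]
r1 m[X10→φ0] = [1, 1, 1]
r1 m[X10→φ1] = [1, 1, 1]
r1 m[X10→φ2] = [1, 1, 1]
r2 m[φ0→X8] = [9, 8, 6]
r2 m[φ0→X10] = [8, 9, 6]
r2 m[φ1→X11] = [7, 9, 5]
r2 m[φ1→X10] = [8, 7, 9]
r2 m[φ2→X12] = [8, 9, 7]
r2 m[φ2→X10] = [7, 9, 8]
r2 m[φ3→X11] = [7, 7, 4]
r2 m[X8→φ0] = [1, 1, 1]
r2 m[X12→φ2] = [1, 1, 1]
r2 m[X11→φ1] = [7, 7, 4]
r2 m[X11→φ3] = [7, 9, 5]
r2 m[X10→φ0] = [56, 63, 72]
r2 m[X10→φ1] = [56, 81, 48]
r2 m[X10→φ2] = [64, 63, 54]
r3 m[φ0→X8] = [567, 448, 432]
r3 m[φ0→X10] = [8, 9, 6]
r3 m[φ1→X11] = [392, 567, 280]
r3 m[φ1→X10] = [56, 49, 63]
r3 m[φ2→X12] = [441, 567, 441]
r3 m[φ2→X10] = [7, 9, 8]
r3 m[φ3→X11] = [7, 7, 4]
r3 m[X8→φ0] = [1, 1, 1]
r3 m[X12→φ2] = [1, 1, 1]
r3 m[X11→φ1] = [7, 7, 4]
r3 m[X11→φ3] = [7, 9, 5]
r3 m[X10→φ0] = [56, 63, 72]
r3 m[X10→φ1] = [56, 81, 48]
r3 m[X10→φ2] = [64, 63, 54]
r4 m[φ0→X8] = [567, 448, 432]
r4 m[φ0→X10] = [8, 9, 6]
r4 m[φ1→X11] = [392, 567, 280]
r4 m[φ1→X10] = [56, 49, 63]
r4 m[φ2→X12] = [441, 567, 441]
r4 m[φ2→X10] = [7, 9, 8]
r4 m[φ3→X11] = [7, 7, 4]
r4 m[X8→φ0] = [1, 1, 1]
r4 m[X12→φ2] = [1, 1, 1]
r4 m[X11→φ1] = [7, 7, 4]
r4 m[X11→φ3] = [392, 567, 280]
r4 m[X10→φ0] = [392, 441, 504]
r4 m[X10→φ1] = [56, 81, 48]
r4 m[X10→φ2] = [448, 441, 378]
r5 m[φ0→X8] = [3969, 3136, 3024]
r5 m[φ0→X10] = [8, 9, 6]
r5 m[φ1→X11] = [392, 567, 280]
r5 m[φ1→X10] = [56, 49, 63]
r5 m[φ2→X12] = [3087, 3969, 3087]
r5 m[φ2→X10] = [7, 9, 8]
r5 m[φ3→X11] = [7, 7, 4]
r5 m[X8→φ0] = [1, 1, 1]
r5 m[X12→φ2] = [1, 1, 1]
r5 m[X11→φ1] = [7, 7, 4]
r5 m[X11→φ3] = [392, 567, 280]
r5 m[X10→φ0] = [392, 441, 504]
r5 m[X10→φ1] = [56, 81, 48]
r5 m[X10→φ2] = [448, 441, 378]
r6 m[φ0→X8] = [3969, 3136, 3024]
r6 m[φ0→X10] = [8, 9, 6]
r6 m[φ1→X11] = [392, 567, 280]
r6 m[φ1→X10] = [56, 49, 63]
r6 m[φ2→X12] = [3087, 3969, 3087]
r6 m[φ2→X10] = [7, 9, 8]
r6 m[φ3→X11] = [7, 7, 4]
r6 m[X8→φ0] = [1, 1, 1]
r6 m[X12→φ2] = [1, 1, 1]
r6 m[X11→φ1] = [7, 7, 4]
r6 m[X11→φ3] = [392, 567, 280]
r6 m[X10→φ0] = [392, 441, 504]
r6 m[X10→φ1] = [56, 81, 48]
r6 m[X10→φ2] = [448, 441, 378]
fixed point reached at round 6
b[X10] = ⊗ incoming = [3136, 3969, 3024]

b[X10] = [3136, 3969, 3024]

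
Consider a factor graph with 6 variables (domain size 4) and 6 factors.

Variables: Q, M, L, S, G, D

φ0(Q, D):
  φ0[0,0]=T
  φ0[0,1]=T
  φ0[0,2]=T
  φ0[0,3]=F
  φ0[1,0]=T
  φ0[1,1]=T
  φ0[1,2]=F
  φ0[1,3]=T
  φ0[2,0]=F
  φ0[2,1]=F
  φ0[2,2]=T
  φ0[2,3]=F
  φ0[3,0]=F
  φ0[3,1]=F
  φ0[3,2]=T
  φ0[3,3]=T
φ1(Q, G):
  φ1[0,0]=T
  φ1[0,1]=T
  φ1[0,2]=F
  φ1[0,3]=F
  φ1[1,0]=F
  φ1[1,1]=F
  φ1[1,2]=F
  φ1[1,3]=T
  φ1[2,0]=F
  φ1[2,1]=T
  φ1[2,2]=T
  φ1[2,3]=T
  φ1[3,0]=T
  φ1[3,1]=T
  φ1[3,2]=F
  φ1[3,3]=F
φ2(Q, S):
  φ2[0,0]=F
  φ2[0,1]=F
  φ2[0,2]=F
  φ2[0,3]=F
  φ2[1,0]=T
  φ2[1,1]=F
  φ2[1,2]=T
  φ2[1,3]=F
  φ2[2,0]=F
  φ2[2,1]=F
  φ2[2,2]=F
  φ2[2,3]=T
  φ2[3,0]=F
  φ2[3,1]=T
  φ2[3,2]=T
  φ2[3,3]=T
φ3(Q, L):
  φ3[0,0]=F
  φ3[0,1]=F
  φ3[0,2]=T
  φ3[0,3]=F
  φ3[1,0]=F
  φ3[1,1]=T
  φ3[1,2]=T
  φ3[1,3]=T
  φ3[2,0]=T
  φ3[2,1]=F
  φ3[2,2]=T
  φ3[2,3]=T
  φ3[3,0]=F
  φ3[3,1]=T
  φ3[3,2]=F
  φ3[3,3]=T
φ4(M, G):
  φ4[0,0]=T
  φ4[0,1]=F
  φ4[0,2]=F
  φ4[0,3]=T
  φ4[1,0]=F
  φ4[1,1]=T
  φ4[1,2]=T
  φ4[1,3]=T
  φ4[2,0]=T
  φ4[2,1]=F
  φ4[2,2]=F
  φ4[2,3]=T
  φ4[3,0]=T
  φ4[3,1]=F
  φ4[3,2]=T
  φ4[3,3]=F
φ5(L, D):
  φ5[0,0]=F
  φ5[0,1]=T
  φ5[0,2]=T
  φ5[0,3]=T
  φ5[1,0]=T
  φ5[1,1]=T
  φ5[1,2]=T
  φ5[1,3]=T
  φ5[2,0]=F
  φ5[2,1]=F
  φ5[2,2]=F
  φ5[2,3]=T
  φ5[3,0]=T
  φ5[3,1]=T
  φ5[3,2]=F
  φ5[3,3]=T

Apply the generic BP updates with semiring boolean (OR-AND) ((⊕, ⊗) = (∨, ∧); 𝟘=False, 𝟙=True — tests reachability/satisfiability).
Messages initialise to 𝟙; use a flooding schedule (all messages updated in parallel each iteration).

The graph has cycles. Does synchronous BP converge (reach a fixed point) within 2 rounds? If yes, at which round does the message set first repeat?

NOT CONVERGED within 2 rounds

init: all messages = 𝟙 over 4 values
r1 m[φ0→Q] = [T, T, T, T]
r1 m[φ0→D] = [T, T, T, T]
r1 m[φ1→Q] = [T, T, T, T]
r1 m[φ1→G] = [T, T, T, T]
r1 m[φ2→Q] = [F, T, T, T]
r1 m[φ2→S] = [T, T, T, T]
r1 m[φ3→Q] = [T, T, T, T]
r1 m[φ3→L] = [T, T, T, T]
r1 m[φ4→M] = [T, T, T, T]
r1 m[φ4→G] = [T, T, T, T]
r1 m[φ5→L] = [T, T, T, T]
r1 m[φ5→D] = [T, T, T, T]
r1 m[Q→φ0] = [T, T, T, T]
r1 m[Q→φ1] = [T, T, T, T]
r1 m[Q→φ2] = [T, T, T, T]
r1 m[Q→φ3] = [T, T, T, T]
r1 m[M→φ4] = [T, T, T, T]
r1 m[L→φ3] = [T, T, T, T]
r1 m[L→φ5] = [T, T, T, T]
r1 m[S→φ2] = [T, T, T, T]
r1 m[G→φ1] = [T, T, T, T]
r1 m[G→φ4] = [T, T, T, T]
r1 m[D→φ0] = [T, T, T, T]
r1 m[D→φ5] = [T, T, T, T]
r2 m[φ0→Q] = [T, T, T, T]
r2 m[φ0→D] = [T, T, T, T]
r2 m[φ1→Q] = [T, T, T, T]
r2 m[φ1→G] = [T, T, T, T]
r2 m[φ2→Q] = [F, T, T, T]
r2 m[φ2→S] = [T, T, T, T]
r2 m[φ3→Q] = [T, T, T, T]
r2 m[φ3→L] = [T, T, T, T]
r2 m[φ4→M] = [T, T, T, T]
r2 m[φ4→G] = [T, T, T, T]
r2 m[φ5→L] = [T, T, T, T]
r2 m[φ5→D] = [T, T, T, T]
r2 m[Q→φ0] = [F, T, T, T]
r2 m[Q→φ1] = [F, T, T, T]
r2 m[Q→φ2] = [T, T, T, T]
r2 m[Q→φ3] = [F, T, T, T]
r2 m[M→φ4] = [T, T, T, T]
r2 m[L→φ3] = [T, T, T, T]
r2 m[L→φ5] = [T, T, T, T]
r2 m[S→φ2] = [T, T, T, T]
r2 m[G→φ1] = [T, T, T, T]
r2 m[G→φ4] = [T, T, T, T]
r2 m[D→φ0] = [T, T, T, T]
r2 m[D→φ5] = [T, T, T, T]
no fixed point within 2 rounds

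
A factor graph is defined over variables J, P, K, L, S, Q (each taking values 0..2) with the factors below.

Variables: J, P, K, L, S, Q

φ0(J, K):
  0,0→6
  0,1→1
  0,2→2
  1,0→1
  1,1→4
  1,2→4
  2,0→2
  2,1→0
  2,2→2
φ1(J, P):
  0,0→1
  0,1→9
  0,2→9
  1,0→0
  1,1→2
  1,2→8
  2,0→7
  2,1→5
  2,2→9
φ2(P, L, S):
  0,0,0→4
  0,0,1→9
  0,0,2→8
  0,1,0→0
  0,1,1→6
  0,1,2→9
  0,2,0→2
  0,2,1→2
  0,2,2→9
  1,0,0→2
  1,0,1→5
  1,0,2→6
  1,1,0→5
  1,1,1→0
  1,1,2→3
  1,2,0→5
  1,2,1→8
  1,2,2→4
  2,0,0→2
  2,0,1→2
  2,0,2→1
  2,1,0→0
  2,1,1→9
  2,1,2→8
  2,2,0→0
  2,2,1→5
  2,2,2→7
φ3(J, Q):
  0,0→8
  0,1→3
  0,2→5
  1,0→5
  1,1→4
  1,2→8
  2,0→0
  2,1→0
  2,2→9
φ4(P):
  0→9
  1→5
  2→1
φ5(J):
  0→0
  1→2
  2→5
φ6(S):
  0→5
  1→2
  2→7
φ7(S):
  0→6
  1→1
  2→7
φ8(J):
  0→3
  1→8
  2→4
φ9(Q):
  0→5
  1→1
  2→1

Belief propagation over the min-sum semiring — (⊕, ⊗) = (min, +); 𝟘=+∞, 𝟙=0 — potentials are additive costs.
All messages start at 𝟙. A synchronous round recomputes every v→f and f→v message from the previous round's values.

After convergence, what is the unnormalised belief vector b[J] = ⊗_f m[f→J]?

b[J] = [23, 26, 23]

init: all messages = 𝟙 over 3 values
r1 m[φ0→J] = [1, 1, 0]
r1 m[φ0→K] = [1, 0, 2]
r1 m[φ1→J] = [1, 0, 5]
r1 m[φ1→P] = [0, 2, 8]
r1 m[φ2→P] = [0, 0, 0]
r1 m[φ2→L] = [1, 0, 0]
r1 m[φ2→S] = [0, 0, 1]
r1 m[φ3→J] = [3, 4, 0]
r1 m[φ3→Q] = [0, 0, 5]
r1 m[φ4→P] = [9, 5, 1]
r1 m[φ5→J] = [0, 2, 5]
r1 m[φ6→S] = [5, 2, 7]
r1 m[φ7→S] = [6, 1, 7]
r1 m[φ8→J] = [3, 8, 4]
r1 m[φ9→Q] = [5, 1, 1]
r1 m[J→φ0] = [0, 0, 0]
r1 m[J→φ1] = [0, 0, 0]
r1 m[J→φ3] = [0, 0, 0]
r1 m[J→φ5] = [0, 0, 0]
r1 m[J→φ8] = [0, 0, 0]
r1 m[P→φ1] = [0, 0, 0]
r1 m[P→φ2] = [0, 0, 0]
r1 m[P→φ4] = [0, 0, 0]
r1 m[K→φ0] = [0, 0, 0]
r1 m[L→φ2] = [0, 0, 0]
r1 m[S→φ2] = [0, 0, 0]
r1 m[S→φ6] = [0, 0, 0]
r1 m[S→φ7] = [0, 0, 0]
r1 m[Q→φ3] = [0, 0, 0]
r1 m[Q→φ9] = [0, 0, 0]
r2 m[φ0→J] = [1, 1, 0]
r2 m[φ0→K] = [1, 0, 2]
r2 m[φ1→J] = [1, 0, 5]
r2 m[φ1→P] = [0, 2, 8]
r2 m[φ2→P] = [0, 0, 0]
r2 m[φ2→L] = [1, 0, 0]
r2 m[φ2→S] = [0, 0, 1]
r2 m[φ3→J] = [3, 4, 0]
r2 m[φ3→Q] = [0, 0, 5]
r2 m[φ4→P] = [9, 5, 1]
r2 m[φ5→J] = [0, 2, 5]
r2 m[φ6→S] = [5, 2, 7]
r2 m[φ7→S] = [6, 1, 7]
r2 m[φ8→J] = [3, 8, 4]
r2 m[φ9→Q] = [5, 1, 1]
r2 m[J→φ0] = [7, 14, 14]
r2 m[J→φ1] = [7, 15, 9]
r2 m[J→φ3] = [5, 11, 14]
r2 m[J→φ5] = [8, 13, 9]
r2 m[J→φ8] = [5, 7, 10]
r2 m[P→φ1] = [9, 5, 1]
r2 m[P→φ2] = [9, 7, 9]
r2 m[P→φ4] = [0, 2, 8]
r2 m[K→φ0] = [0, 0, 0]
r2 m[L→φ2] = [0, 0, 0]
r2 m[S→φ2] = [11, 3, 14]
r2 m[S→φ6] = [6, 1, 8]
r2 m[S→φ7] = [5, 2, 8]
r2 m[Q→φ3] = [5, 1, 1]
r2 m[Q→φ9] = [0, 0, 5]
r3 m[φ0→J] = [1, 1, 0]
r3 m[φ0→K] = [13, 8, 9]
r3 m[φ1→J] = [10, 7, 10]
r3 m[φ1→P] = [8, 14, 16]
r3 m[φ2→P] = [5, 3, 5]
r3 m[φ2→L] = [14, 10, 14]
r3 m[φ2→S] = [9, 7, 10]
r3 m[φ3→J] = [4, 5, 1]
r3 m[φ3→Q] = [13, 8, 10]
r3 m[φ4→P] = [9, 5, 1]
r3 m[φ5→J] = [0, 2, 5]
r3 m[φ6→S] = [5, 2, 7]
r3 m[φ7→S] = [6, 1, 7]
r3 m[φ8→J] = [3, 8, 4]
r3 m[φ9→Q] = [5, 1, 1]
r3 m[J→φ0] = [7, 14, 14]
r3 m[J→φ1] = [7, 15, 9]
r3 m[J→φ3] = [5, 11, 14]
r3 m[J→φ5] = [8, 13, 9]
r3 m[J→φ8] = [5, 7, 10]
r3 m[P→φ1] = [9, 5, 1]
r3 m[P→φ2] = [9, 7, 9]
r3 m[P→φ4] = [0, 2, 8]
r3 m[K→φ0] = [0, 0, 0]
r3 m[L→φ2] = [0, 0, 0]
r3 m[S→φ2] = [11, 3, 14]
r3 m[S→φ6] = [6, 1, 8]
r3 m[S→φ7] = [5, 2, 8]
r3 m[Q→φ3] = [5, 1, 1]
r3 m[Q→φ9] = [0, 0, 5]
r4 m[φ0→J] = [1, 1, 0]
r4 m[φ0→K] = [13, 8, 9]
r4 m[φ1→J] = [10, 7, 10]
r4 m[φ1→P] = [8, 14, 16]
r4 m[φ2→P] = [5, 3, 5]
r4 m[φ2→L] = [14, 10, 14]
r4 m[φ2→S] = [9, 7, 10]
r4 m[φ3→J] = [4, 5, 1]
r4 m[φ3→Q] = [13, 8, 10]
r4 m[φ4→P] = [9, 5, 1]
r4 m[φ5→J] = [0, 2, 5]
r4 m[φ6→S] = [5, 2, 7]
r4 m[φ7→S] = [6, 1, 7]
r4 m[φ8→J] = [3, 8, 4]
r4 m[φ9→Q] = [5, 1, 1]
r4 m[J→φ0] = [17, 22, 20]
r4 m[J→φ1] = [8, 16, 10]
r4 m[J→φ3] = [14, 18, 19]
r4 m[J→φ5] = [18, 21, 15]
r4 m[J→φ8] = [15, 15, 16]
r4 m[P→φ1] = [14, 8, 6]
r4 m[P→φ2] = [17, 19, 17]
r4 m[P→φ4] = [13, 17, 21]
r4 m[K→φ0] = [0, 0, 0]
r4 m[L→φ2] = [0, 0, 0]
r4 m[S→φ2] = [11, 3, 14]
r4 m[S→φ6] = [15, 8, 17]
r4 m[S→φ7] = [14, 9, 17]
r4 m[Q→φ3] = [5, 1, 1]
r4 m[Q→φ9] = [13, 8, 10]
r5 m[φ0→J] = [1, 1, 0]
r5 m[φ0→K] = [22, 18, 19]
r5 m[φ1→J] = [15, 10, 13]
r5 m[φ1→P] = [9, 15, 17]
r5 m[φ2→P] = [5, 3, 5]
r5 m[φ2→L] = [22, 22, 22]
r5 m[φ2→S] = [17, 19, 18]
r5 m[φ3→J] = [4, 5, 1]
r5 m[φ3→Q] = [19, 17, 19]
r5 m[φ4→P] = [9, 5, 1]
r5 m[φ5→J] = [0, 2, 5]
r5 m[φ6→S] = [5, 2, 7]
r5 m[φ7→S] = [6, 1, 7]
r5 m[φ8→J] = [3, 8, 4]
r5 m[φ9→Q] = [5, 1, 1]
r5 m[J→φ0] = [17, 22, 20]
r5 m[J→φ1] = [8, 16, 10]
r5 m[J→φ3] = [14, 18, 19]
r5 m[J→φ5] = [18, 21, 15]
r5 m[J→φ8] = [15, 15, 16]
r5 m[P→φ1] = [14, 8, 6]
r5 m[P→φ2] = [17, 19, 17]
r5 m[P→φ4] = [13, 17, 21]
r5 m[K→φ0] = [0, 0, 0]
r5 m[L→φ2] = [0, 0, 0]
r5 m[S→φ2] = [11, 3, 14]
r5 m[S→φ6] = [15, 8, 17]
r5 m[S→φ7] = [14, 9, 17]
r5 m[Q→φ3] = [5, 1, 1]
r5 m[Q→φ9] = [13, 8, 10]
r6 m[φ0→J] = [1, 1, 0]
r6 m[φ0→K] = [22, 18, 19]
r6 m[φ1→J] = [15, 10, 13]
r6 m[φ1→P] = [9, 15, 17]
r6 m[φ2→P] = [5, 3, 5]
r6 m[φ2→L] = [22, 22, 22]
r6 m[φ2→S] = [17, 19, 18]
r6 m[φ3→J] = [4, 5, 1]
r6 m[φ3→Q] = [19, 17, 19]
r6 m[φ4→P] = [9, 5, 1]
r6 m[φ5→J] = [0, 2, 5]
r6 m[φ6→S] = [5, 2, 7]
r6 m[φ7→S] = [6, 1, 7]
r6 m[φ8→J] = [3, 8, 4]
r6 m[φ9→Q] = [5, 1, 1]
r6 m[J→φ0] = [22, 25, 23]
r6 m[J→φ1] = [8, 16, 10]
r6 m[J→φ3] = [19, 21, 22]
r6 m[J→φ5] = [23, 24, 18]
r6 m[J→φ8] = [20, 18, 19]
r6 m[P→φ1] = [14, 8, 6]
r6 m[P→φ2] = [18, 20, 18]
r6 m[P→φ4] = [14, 18, 22]
r6 m[K→φ0] = [0, 0, 0]
r6 m[L→φ2] = [0, 0, 0]
r6 m[S→φ2] = [11, 3, 14]
r6 m[S→φ6] = [23, 20, 25]
r6 m[S→φ7] = [22, 21, 25]
r6 m[Q→φ3] = [5, 1, 1]
r6 m[Q→φ9] = [19, 17, 19]
r7 m[φ0→J] = [1, 1, 0]
r7 m[φ0→K] = [25, 23, 24]
r7 m[φ1→J] = [15, 10, 13]
r7 m[φ1→P] = [9, 15, 17]
r7 m[φ2→P] = [5, 3, 5]
r7 m[φ2→L] = [23, 23, 23]
r7 m[φ2→S] = [18, 20, 19]
r7 m[φ3→J] = [4, 5, 1]
r7 m[φ3→Q] = [22, 22, 24]
r7 m[φ4→P] = [9, 5, 1]
r7 m[φ5→J] = [0, 2, 5]
r7 m[φ6→S] = [5, 2, 7]
r7 m[φ7→S] = [6, 1, 7]
r7 m[φ8→J] = [3, 8, 4]
r7 m[φ9→Q] = [5, 1, 1]
r7 m[J→φ0] = [22, 25, 23]
r7 m[J→φ1] = [8, 16, 10]
r7 m[J→φ3] = [19, 21, 22]
r7 m[J→φ5] = [23, 24, 18]
r7 m[J→φ8] = [20, 18, 19]
r7 m[P→φ1] = [14, 8, 6]
r7 m[P→φ2] = [18, 20, 18]
r7 m[P→φ4] = [14, 18, 22]
r7 m[K→φ0] = [0, 0, 0]
r7 m[L→φ2] = [0, 0, 0]
r7 m[S→φ2] = [11, 3, 14]
r7 m[S→φ6] = [23, 20, 25]
r7 m[S→φ7] = [22, 21, 25]
r7 m[Q→φ3] = [5, 1, 1]
r7 m[Q→φ9] = [19, 17, 19]
r8 m[φ0→J] = [1, 1, 0]
r8 m[φ0→K] = [25, 23, 24]
r8 m[φ1→J] = [15, 10, 13]
r8 m[φ1→P] = [9, 15, 17]
r8 m[φ2→P] = [5, 3, 5]
r8 m[φ2→L] = [23, 23, 23]
r8 m[φ2→S] = [18, 20, 19]
r8 m[φ3→J] = [4, 5, 1]
r8 m[φ3→Q] = [22, 22, 24]
r8 m[φ4→P] = [9, 5, 1]
r8 m[φ5→J] = [0, 2, 5]
r8 m[φ6→S] = [5, 2, 7]
r8 m[φ7→S] = [6, 1, 7]
r8 m[φ8→J] = [3, 8, 4]
r8 m[φ9→Q] = [5, 1, 1]
r8 m[J→φ0] = [22, 25, 23]
r8 m[J→φ1] = [8, 16, 10]
r8 m[J→φ3] = [19, 21, 22]
r8 m[J→φ5] = [23, 24, 18]
r8 m[J→φ8] = [20, 18, 19]
r8 m[P→φ1] = [14, 8, 6]
r8 m[P→φ2] = [18, 20, 18]
r8 m[P→φ4] = [14, 18, 22]
r8 m[K→φ0] = [0, 0, 0]
r8 m[L→φ2] = [0, 0, 0]
r8 m[S→φ2] = [11, 3, 14]
r8 m[S→φ6] = [24, 21, 26]
r8 m[S→φ7] = [23, 22, 26]
r8 m[Q→φ3] = [5, 1, 1]
r8 m[Q→φ9] = [22, 22, 24]
r9 m[φ0→J] = [1, 1, 0]
r9 m[φ0→K] = [25, 23, 24]
r9 m[φ1→J] = [15, 10, 13]
r9 m[φ1→P] = [9, 15, 17]
r9 m[φ2→P] = [5, 3, 5]
r9 m[φ2→L] = [23, 23, 23]
r9 m[φ2→S] = [18, 20, 19]
r9 m[φ3→J] = [4, 5, 1]
r9 m[φ3→Q] = [22, 22, 24]
r9 m[φ4→P] = [9, 5, 1]
r9 m[φ5→J] = [0, 2, 5]
r9 m[φ6→S] = [5, 2, 7]
r9 m[φ7→S] = [6, 1, 7]
r9 m[φ8→J] = [3, 8, 4]
r9 m[φ9→Q] = [5, 1, 1]
r9 m[J→φ0] = [22, 25, 23]
r9 m[J→φ1] = [8, 16, 10]
r9 m[J→φ3] = [19, 21, 22]
r9 m[J→φ5] = [23, 24, 18]
r9 m[J→φ8] = [20, 18, 19]
r9 m[P→φ1] = [14, 8, 6]
r9 m[P→φ2] = [18, 20, 18]
r9 m[P→φ4] = [14, 18, 22]
r9 m[K→φ0] = [0, 0, 0]
r9 m[L→φ2] = [0, 0, 0]
r9 m[S→φ2] = [11, 3, 14]
r9 m[S→φ6] = [24, 21, 26]
r9 m[S→φ7] = [23, 22, 26]
r9 m[Q→φ3] = [5, 1, 1]
r9 m[Q→φ9] = [22, 22, 24]
fixed point reached at round 9
b[J] = ⊗ incoming = [23, 26, 23]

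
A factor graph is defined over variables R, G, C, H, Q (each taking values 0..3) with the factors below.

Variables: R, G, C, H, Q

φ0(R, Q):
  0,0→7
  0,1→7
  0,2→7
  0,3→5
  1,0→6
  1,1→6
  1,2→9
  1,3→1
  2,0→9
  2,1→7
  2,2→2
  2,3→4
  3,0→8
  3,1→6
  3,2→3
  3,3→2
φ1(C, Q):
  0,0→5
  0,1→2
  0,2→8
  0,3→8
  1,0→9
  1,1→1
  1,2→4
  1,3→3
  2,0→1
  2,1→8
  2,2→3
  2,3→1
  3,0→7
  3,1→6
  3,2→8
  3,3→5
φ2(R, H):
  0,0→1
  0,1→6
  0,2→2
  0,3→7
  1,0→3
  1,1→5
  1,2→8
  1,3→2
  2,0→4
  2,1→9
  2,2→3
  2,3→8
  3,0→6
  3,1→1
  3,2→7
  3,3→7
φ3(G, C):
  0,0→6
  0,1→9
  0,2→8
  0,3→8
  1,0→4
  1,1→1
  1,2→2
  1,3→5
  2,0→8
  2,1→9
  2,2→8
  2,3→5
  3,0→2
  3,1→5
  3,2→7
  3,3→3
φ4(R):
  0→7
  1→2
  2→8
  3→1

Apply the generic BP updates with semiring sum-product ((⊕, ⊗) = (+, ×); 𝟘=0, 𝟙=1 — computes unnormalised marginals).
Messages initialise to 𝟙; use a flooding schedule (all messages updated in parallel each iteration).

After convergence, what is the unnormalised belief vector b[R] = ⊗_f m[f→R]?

b[R] = [1282288, 364356, 1837056, 177765]

init: all messages = 𝟙 over 4 values
r1 m[φ0→R] = [26, 22, 22, 19]
r1 m[φ0→Q] = [30, 26, 21, 12]
r1 m[φ1→C] = [23, 17, 13, 26]
r1 m[φ1→Q] = [22, 17, 23, 17]
r1 m[φ2→R] = [16, 18, 24, 21]
r1 m[φ2→H] = [14, 21, 20, 24]
r1 m[φ3→G] = [31, 12, 30, 17]
r1 m[φ3→C] = [20, 24, 25, 21]
r1 m[φ4→R] = [7, 2, 8, 1]
r1 m[R→φ0] = [1, 1, 1, 1]
r1 m[R→φ2] = [1, 1, 1, 1]
r1 m[R→φ4] = [1, 1, 1, 1]
r1 m[G→φ3] = [1, 1, 1, 1]
r1 m[C→φ1] = [1, 1, 1, 1]
r1 m[C→φ3] = [1, 1, 1, 1]
r1 m[H→φ2] = [1, 1, 1, 1]
r1 m[Q→φ0] = [1, 1, 1, 1]
r1 m[Q→φ1] = [1, 1, 1, 1]
r2 m[φ0→R] = [26, 22, 22, 19]
r2 m[φ0→Q] = [30, 26, 21, 12]
r2 m[φ1→C] = [23, 17, 13, 26]
r2 m[φ1→Q] = [22, 17, 23, 17]
r2 m[φ2→R] = [16, 18, 24, 21]
r2 m[φ2→H] = [14, 21, 20, 24]
r2 m[φ3→G] = [31, 12, 30, 17]
r2 m[φ3→C] = [20, 24, 25, 21]
r2 m[φ4→R] = [7, 2, 8, 1]
r2 m[R→φ0] = [112, 36, 192, 21]
r2 m[R→φ2] = [182, 44, 176, 19]
r2 m[R→φ4] = [416, 396, 528, 399]
r2 m[G→φ3] = [1, 1, 1, 1]
r2 m[C→φ1] = [20, 24, 25, 21]
r2 m[C→φ3] = [23, 17, 13, 26]
r2 m[H→φ2] = [1, 1, 1, 1]
r2 m[Q→φ0] = [22, 17, 23, 17]
r2 m[Q→φ1] = [30, 26, 21, 12]
r3 m[φ0→R] = [519, 458, 431, 381]
r3 m[φ0→Q] = [2896, 2470, 1555, 1406]
r3 m[φ1→C] = [466, 416, 313, 594]
r3 m[φ1→Q] = [488, 390, 499, 362]
r3 m[φ2→R] = [16, 18, 24, 21]
r3 m[φ2→H] = [1132, 2915, 1377, 2903]
r3 m[φ3→G] = [603, 265, 571, 300]
r3 m[φ3→C] = [20, 24, 25, 21]
r3 m[φ4→R] = [7, 2, 8, 1]
r3 m[R→φ0] = [112, 36, 192, 21]
r3 m[R→φ2] = [182, 44, 176, 19]
r3 m[R→φ4] = [416, 396, 528, 399]
r3 m[G→φ3] = [1, 1, 1, 1]
r3 m[C→φ1] = [20, 24, 25, 21]
r3 m[C→φ3] = [23, 17, 13, 26]
r3 m[H→φ2] = [1, 1, 1, 1]
r3 m[Q→φ0] = [22, 17, 23, 17]
r3 m[Q→φ1] = [30, 26, 21, 12]
r4 m[φ0→R] = [519, 458, 431, 381]
r4 m[φ0→Q] = [2896, 2470, 1555, 1406]
r4 m[φ1→C] = [466, 416, 313, 594]
r4 m[φ1→Q] = [488, 390, 499, 362]
r4 m[φ2→R] = [16, 18, 24, 21]
r4 m[φ2→H] = [1132, 2915, 1377, 2903]
r4 m[φ3→G] = [603, 265, 571, 300]
r4 m[φ3→C] = [20, 24, 25, 21]
r4 m[φ4→R] = [7, 2, 8, 1]
r4 m[R→φ0] = [112, 36, 192, 21]
r4 m[R→φ2] = [3633, 916, 3448, 381]
r4 m[R→φ4] = [8304, 8244, 10344, 8001]
r4 m[G→φ3] = [1, 1, 1, 1]
r4 m[C→φ1] = [20, 24, 25, 21]
r4 m[C→φ3] = [466, 416, 313, 594]
r4 m[H→φ2] = [1, 1, 1, 1]
r4 m[Q→φ0] = [488, 390, 499, 362]
r4 m[Q→φ1] = [2896, 2470, 1555, 1406]
r5 m[φ0→R] = [11449, 10121, 9568, 8465]
r5 m[φ0→Q] = [2896, 2470, 1555, 1406]
r5 m[φ1→C] = [43108, 38972, 28727, 54562]
r5 m[φ1→Q] = [488, 390, 499, 362]
r5 m[φ2→R] = [16, 18, 24, 21]
r5 m[φ2→H] = [22459, 57791, 27605, 57514]
r5 m[φ3→G] = [13796, 5876, 12946, 6985]
r5 m[φ3→C] = [20, 24, 25, 21]
r5 m[φ4→R] = [7, 2, 8, 1]
r5 m[R→φ0] = [112, 36, 192, 21]
r5 m[R→φ2] = [3633, 916, 3448, 381]
r5 m[R→φ4] = [8304, 8244, 10344, 8001]
r5 m[G→φ3] = [1, 1, 1, 1]
r5 m[C→φ1] = [20, 24, 25, 21]
r5 m[C→φ3] = [466, 416, 313, 594]
r5 m[H→φ2] = [1, 1, 1, 1]
r5 m[Q→φ0] = [488, 390, 499, 362]
r5 m[Q→φ1] = [2896, 2470, 1555, 1406]
r6 m[φ0→R] = [11449, 10121, 9568, 8465]
r6 m[φ0→Q] = [2896, 2470, 1555, 1406]
r6 m[φ1→C] = [43108, 38972, 28727, 54562]
r6 m[φ1→Q] = [488, 390, 499, 362]
r6 m[φ2→R] = [16, 18, 24, 21]
r6 m[φ2→H] = [22459, 57791, 27605, 57514]
r6 m[φ3→G] = [13796, 5876, 12946, 6985]
r6 m[φ3→C] = [20, 24, 25, 21]
r6 m[φ4→R] = [7, 2, 8, 1]
r6 m[R→φ0] = [112, 36, 192, 21]
r6 m[R→φ2] = [80143, 20242, 76544, 8465]
r6 m[R→φ4] = [183184, 182178, 229632, 177765]
r6 m[G→φ3] = [1, 1, 1, 1]
r6 m[C→φ1] = [20, 24, 25, 21]
r6 m[C→φ3] = [43108, 38972, 28727, 54562]
r6 m[H→φ2] = [1, 1, 1, 1]
r6 m[Q→φ0] = [488, 390, 499, 362]
r6 m[Q→φ1] = [2896, 2470, 1555, 1406]
r7 m[φ0→R] = [11449, 10121, 9568, 8465]
r7 m[φ0→Q] = [2896, 2470, 1555, 1406]
r7 m[φ1→C] = [43108, 38972, 28727, 54562]
r7 m[φ1→Q] = [488, 390, 499, 362]
r7 m[φ2→R] = [16, 18, 24, 21]
r7 m[φ2→H] = [497835, 1279429, 611109, 1273092]
r7 m[φ3→G] = [1275708, 541668, 1198238, 645851]
r7 m[φ3→C] = [20, 24, 25, 21]
r7 m[φ4→R] = [7, 2, 8, 1]
r7 m[R→φ0] = [112, 36, 192, 21]
r7 m[R→φ2] = [80143, 20242, 76544, 8465]
r7 m[R→φ4] = [183184, 182178, 229632, 177765]
r7 m[G→φ3] = [1, 1, 1, 1]
r7 m[C→φ1] = [20, 24, 25, 21]
r7 m[C→φ3] = [43108, 38972, 28727, 54562]
r7 m[H→φ2] = [1, 1, 1, 1]
r7 m[Q→φ0] = [488, 390, 499, 362]
r7 m[Q→φ1] = [2896, 2470, 1555, 1406]
r8 m[φ0→R] = [11449, 10121, 9568, 8465]
r8 m[φ0→Q] = [2896, 2470, 1555, 1406]
r8 m[φ1→C] = [43108, 38972, 28727, 54562]
r8 m[φ1→Q] = [488, 390, 499, 362]
r8 m[φ2→R] = [16, 18, 24, 21]
r8 m[φ2→H] = [497835, 1279429, 611109, 1273092]
r8 m[φ3→G] = [1275708, 541668, 1198238, 645851]
r8 m[φ3→C] = [20, 24, 25, 21]
r8 m[φ4→R] = [7, 2, 8, 1]
r8 m[R→φ0] = [112, 36, 192, 21]
r8 m[R→φ2] = [80143, 20242, 76544, 8465]
r8 m[R→φ4] = [183184, 182178, 229632, 177765]
r8 m[G→φ3] = [1, 1, 1, 1]
r8 m[C→φ1] = [20, 24, 25, 21]
r8 m[C→φ3] = [43108, 38972, 28727, 54562]
r8 m[H→φ2] = [1, 1, 1, 1]
r8 m[Q→φ0] = [488, 390, 499, 362]
r8 m[Q→φ1] = [2896, 2470, 1555, 1406]
fixed point reached at round 8
b[R] = ⊗ incoming = [1282288, 364356, 1837056, 177765]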